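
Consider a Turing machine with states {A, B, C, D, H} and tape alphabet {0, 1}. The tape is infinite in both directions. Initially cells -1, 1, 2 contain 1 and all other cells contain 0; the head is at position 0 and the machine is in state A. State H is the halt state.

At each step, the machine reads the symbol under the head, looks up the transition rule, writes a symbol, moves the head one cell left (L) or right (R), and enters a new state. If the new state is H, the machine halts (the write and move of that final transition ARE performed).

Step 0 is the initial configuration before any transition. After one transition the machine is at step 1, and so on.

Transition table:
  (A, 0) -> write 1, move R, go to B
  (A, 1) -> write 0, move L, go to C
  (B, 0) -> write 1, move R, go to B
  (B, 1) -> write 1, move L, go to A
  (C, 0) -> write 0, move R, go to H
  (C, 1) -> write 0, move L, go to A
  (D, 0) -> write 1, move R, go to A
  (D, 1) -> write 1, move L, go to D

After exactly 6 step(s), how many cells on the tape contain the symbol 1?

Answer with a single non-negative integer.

Step 1: in state A at pos 0, read 0 -> (A,0)->write 1,move R,goto B. Now: state=B, head=1, tape[-2..3]=011110 (head:    ^)
Step 2: in state B at pos 1, read 1 -> (B,1)->write 1,move L,goto A. Now: state=A, head=0, tape[-2..3]=011110 (head:   ^)
Step 3: in state A at pos 0, read 1 -> (A,1)->write 0,move L,goto C. Now: state=C, head=-1, tape[-2..3]=010110 (head:  ^)
Step 4: in state C at pos -1, read 1 -> (C,1)->write 0,move L,goto A. Now: state=A, head=-2, tape[-3..3]=0000110 (head:  ^)
Step 5: in state A at pos -2, read 0 -> (A,0)->write 1,move R,goto B. Now: state=B, head=-1, tape[-3..3]=0100110 (head:   ^)
Step 6: in state B at pos -1, read 0 -> (B,0)->write 1,move R,goto B. Now: state=B, head=0, tape[-3..3]=0110110 (head:    ^)
Cells containing 1 after step 6: {-2, -1, 1, 2} -> 4 cell(s)

Answer: 4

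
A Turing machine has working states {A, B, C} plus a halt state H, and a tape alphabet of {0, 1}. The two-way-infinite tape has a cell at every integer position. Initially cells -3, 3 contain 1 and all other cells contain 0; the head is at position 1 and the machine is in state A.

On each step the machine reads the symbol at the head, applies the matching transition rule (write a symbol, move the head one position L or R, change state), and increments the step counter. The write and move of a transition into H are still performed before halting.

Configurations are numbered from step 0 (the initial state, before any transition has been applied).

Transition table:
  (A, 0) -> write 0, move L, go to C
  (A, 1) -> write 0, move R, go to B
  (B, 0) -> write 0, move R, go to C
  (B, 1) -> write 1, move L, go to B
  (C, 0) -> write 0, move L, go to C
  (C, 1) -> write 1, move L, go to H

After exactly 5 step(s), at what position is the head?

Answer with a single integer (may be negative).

Answer: -4

Derivation:
Step 1: in state A at pos 1, read 0 -> (A,0)->write 0,move L,goto C. Now: state=C, head=0, tape[-4..4]=010000010 (head:     ^)
Step 2: in state C at pos 0, read 0 -> (C,0)->write 0,move L,goto C. Now: state=C, head=-1, tape[-4..4]=010000010 (head:    ^)
Step 3: in state C at pos -1, read 0 -> (C,0)->write 0,move L,goto C. Now: state=C, head=-2, tape[-4..4]=010000010 (head:   ^)
Step 4: in state C at pos -2, read 0 -> (C,0)->write 0,move L,goto C. Now: state=C, head=-3, tape[-4..4]=010000010 (head:  ^)
Step 5: in state C at pos -3, read 1 -> (C,1)->write 1,move L,goto H. Now: state=H, head=-4, tape[-5..4]=0010000010 (head:  ^)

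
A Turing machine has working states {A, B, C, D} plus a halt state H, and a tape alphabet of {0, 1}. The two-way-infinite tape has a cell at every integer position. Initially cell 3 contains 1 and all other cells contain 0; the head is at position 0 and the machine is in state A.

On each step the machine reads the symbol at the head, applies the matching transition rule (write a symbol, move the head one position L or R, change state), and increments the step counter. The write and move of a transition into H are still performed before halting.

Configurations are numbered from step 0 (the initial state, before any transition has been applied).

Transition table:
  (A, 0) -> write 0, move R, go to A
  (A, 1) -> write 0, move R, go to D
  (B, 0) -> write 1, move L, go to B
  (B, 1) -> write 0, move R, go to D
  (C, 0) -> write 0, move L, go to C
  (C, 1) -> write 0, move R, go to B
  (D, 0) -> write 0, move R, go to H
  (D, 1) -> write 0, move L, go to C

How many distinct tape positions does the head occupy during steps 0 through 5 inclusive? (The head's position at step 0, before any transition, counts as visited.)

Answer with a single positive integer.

Step 1: in state A at pos 0, read 0 -> (A,0)->write 0,move R,goto A. Now: state=A, head=1, tape[-1..4]=000010 (head:   ^)
Step 2: in state A at pos 1, read 0 -> (A,0)->write 0,move R,goto A. Now: state=A, head=2, tape[-1..4]=000010 (head:    ^)
Step 3: in state A at pos 2, read 0 -> (A,0)->write 0,move R,goto A. Now: state=A, head=3, tape[-1..4]=000010 (head:     ^)
Step 4: in state A at pos 3, read 1 -> (A,1)->write 0,move R,goto D. Now: state=D, head=4, tape[-1..5]=0000000 (head:      ^)
Step 5: in state D at pos 4, read 0 -> (D,0)->write 0,move R,goto H. Now: state=H, head=5, tape[-1..6]=00000000 (head:       ^)
Head positions at steps 0..5: starting at 0, distinct positions visited = {0, 1, 2, 3, 4, 5} -> 6 position(s)

Answer: 6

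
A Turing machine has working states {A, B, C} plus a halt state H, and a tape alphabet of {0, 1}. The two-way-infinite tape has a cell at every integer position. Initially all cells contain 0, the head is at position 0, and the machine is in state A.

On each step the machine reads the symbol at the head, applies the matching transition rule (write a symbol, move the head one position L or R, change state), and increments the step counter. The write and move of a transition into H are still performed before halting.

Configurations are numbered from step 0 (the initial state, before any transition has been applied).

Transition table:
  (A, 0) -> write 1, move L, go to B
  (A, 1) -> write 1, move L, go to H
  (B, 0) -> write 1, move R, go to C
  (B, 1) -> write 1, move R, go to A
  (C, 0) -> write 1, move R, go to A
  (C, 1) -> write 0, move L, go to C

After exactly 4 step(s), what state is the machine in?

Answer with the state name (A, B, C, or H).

Answer: C

Derivation:
Step 1: in state A at pos 0, read 0 -> (A,0)->write 1,move L,goto B. Now: state=B, head=-1, tape[-2..1]=0010 (head:  ^)
Step 2: in state B at pos -1, read 0 -> (B,0)->write 1,move R,goto C. Now: state=C, head=0, tape[-2..1]=0110 (head:   ^)
Step 3: in state C at pos 0, read 1 -> (C,1)->write 0,move L,goto C. Now: state=C, head=-1, tape[-2..1]=0100 (head:  ^)
Step 4: in state C at pos -1, read 1 -> (C,1)->write 0,move L,goto C. Now: state=C, head=-2, tape[-3..1]=00000 (head:  ^)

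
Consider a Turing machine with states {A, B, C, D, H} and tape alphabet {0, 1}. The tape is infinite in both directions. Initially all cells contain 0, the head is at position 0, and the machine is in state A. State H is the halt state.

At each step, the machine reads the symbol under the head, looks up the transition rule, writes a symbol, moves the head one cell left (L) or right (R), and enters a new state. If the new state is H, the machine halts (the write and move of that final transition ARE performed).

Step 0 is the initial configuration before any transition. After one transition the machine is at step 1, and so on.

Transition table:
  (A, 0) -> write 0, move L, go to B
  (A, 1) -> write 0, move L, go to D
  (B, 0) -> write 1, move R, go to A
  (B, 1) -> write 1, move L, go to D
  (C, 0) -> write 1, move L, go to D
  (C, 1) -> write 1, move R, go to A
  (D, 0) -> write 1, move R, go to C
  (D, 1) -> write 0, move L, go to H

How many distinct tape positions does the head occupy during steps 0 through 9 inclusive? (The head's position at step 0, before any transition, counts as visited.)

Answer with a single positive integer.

Step 1: in state A at pos 0, read 0 -> (A,0)->write 0,move L,goto B. Now: state=B, head=-1, tape[-2..1]=0000 (head:  ^)
Step 2: in state B at pos -1, read 0 -> (B,0)->write 1,move R,goto A. Now: state=A, head=0, tape[-2..1]=0100 (head:   ^)
Step 3: in state A at pos 0, read 0 -> (A,0)->write 0,move L,goto B. Now: state=B, head=-1, tape[-2..1]=0100 (head:  ^)
Step 4: in state B at pos -1, read 1 -> (B,1)->write 1,move L,goto D. Now: state=D, head=-2, tape[-3..1]=00100 (head:  ^)
Step 5: in state D at pos -2, read 0 -> (D,0)->write 1,move R,goto C. Now: state=C, head=-1, tape[-3..1]=01100 (head:   ^)
Step 6: in state C at pos -1, read 1 -> (C,1)->write 1,move R,goto A. Now: state=A, head=0, tape[-3..1]=01100 (head:    ^)
Step 7: in state A at pos 0, read 0 -> (A,0)->write 0,move L,goto B. Now: state=B, head=-1, tape[-3..1]=01100 (head:   ^)
Step 8: in state B at pos -1, read 1 -> (B,1)->write 1,move L,goto D. Now: state=D, head=-2, tape[-3..1]=01100 (head:  ^)
Step 9: in state D at pos -2, read 1 -> (D,1)->write 0,move L,goto H. Now: state=H, head=-3, tape[-4..1]=000100 (head:  ^)
Head positions at steps 0..9: starting at 0, distinct positions visited = {-3, -2, -1, 0} -> 4 position(s)

Answer: 4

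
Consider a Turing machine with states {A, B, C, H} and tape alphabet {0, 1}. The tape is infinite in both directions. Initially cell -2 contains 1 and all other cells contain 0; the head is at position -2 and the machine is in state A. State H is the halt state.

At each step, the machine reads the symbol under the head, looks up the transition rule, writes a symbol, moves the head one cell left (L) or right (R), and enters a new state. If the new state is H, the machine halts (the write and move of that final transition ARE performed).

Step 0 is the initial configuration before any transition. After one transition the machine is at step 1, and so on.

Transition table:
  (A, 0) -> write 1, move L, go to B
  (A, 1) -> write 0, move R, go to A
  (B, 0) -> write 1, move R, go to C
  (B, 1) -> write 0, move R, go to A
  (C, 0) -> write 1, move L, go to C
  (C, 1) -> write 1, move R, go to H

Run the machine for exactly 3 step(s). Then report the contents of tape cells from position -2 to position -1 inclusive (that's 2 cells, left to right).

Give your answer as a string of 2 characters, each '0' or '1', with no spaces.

Step 1: in state A at pos -2, read 1 -> (A,1)->write 0,move R,goto A. Now: state=A, head=-1, tape[-3..0]=0000 (head:   ^)
Step 2: in state A at pos -1, read 0 -> (A,0)->write 1,move L,goto B. Now: state=B, head=-2, tape[-3..0]=0010 (head:  ^)
Step 3: in state B at pos -2, read 0 -> (B,0)->write 1,move R,goto C. Now: state=C, head=-1, tape[-3..0]=0110 (head:   ^)

Answer: 11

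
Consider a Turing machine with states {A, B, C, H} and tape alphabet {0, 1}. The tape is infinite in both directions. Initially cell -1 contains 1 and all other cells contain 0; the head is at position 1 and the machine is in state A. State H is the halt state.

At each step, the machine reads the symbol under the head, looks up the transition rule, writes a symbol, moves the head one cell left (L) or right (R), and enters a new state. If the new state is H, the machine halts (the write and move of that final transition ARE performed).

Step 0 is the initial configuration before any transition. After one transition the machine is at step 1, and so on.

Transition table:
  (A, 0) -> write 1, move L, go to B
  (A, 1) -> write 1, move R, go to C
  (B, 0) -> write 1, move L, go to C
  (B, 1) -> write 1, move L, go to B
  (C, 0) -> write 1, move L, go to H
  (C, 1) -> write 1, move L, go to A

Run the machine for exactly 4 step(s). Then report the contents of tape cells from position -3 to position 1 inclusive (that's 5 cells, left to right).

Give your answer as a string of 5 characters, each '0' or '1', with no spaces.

Answer: 01111

Derivation:
Step 1: in state A at pos 1, read 0 -> (A,0)->write 1,move L,goto B. Now: state=B, head=0, tape[-2..2]=01010 (head:   ^)
Step 2: in state B at pos 0, read 0 -> (B,0)->write 1,move L,goto C. Now: state=C, head=-1, tape[-2..2]=01110 (head:  ^)
Step 3: in state C at pos -1, read 1 -> (C,1)->write 1,move L,goto A. Now: state=A, head=-2, tape[-3..2]=001110 (head:  ^)
Step 4: in state A at pos -2, read 0 -> (A,0)->write 1,move L,goto B. Now: state=B, head=-3, tape[-4..2]=0011110 (head:  ^)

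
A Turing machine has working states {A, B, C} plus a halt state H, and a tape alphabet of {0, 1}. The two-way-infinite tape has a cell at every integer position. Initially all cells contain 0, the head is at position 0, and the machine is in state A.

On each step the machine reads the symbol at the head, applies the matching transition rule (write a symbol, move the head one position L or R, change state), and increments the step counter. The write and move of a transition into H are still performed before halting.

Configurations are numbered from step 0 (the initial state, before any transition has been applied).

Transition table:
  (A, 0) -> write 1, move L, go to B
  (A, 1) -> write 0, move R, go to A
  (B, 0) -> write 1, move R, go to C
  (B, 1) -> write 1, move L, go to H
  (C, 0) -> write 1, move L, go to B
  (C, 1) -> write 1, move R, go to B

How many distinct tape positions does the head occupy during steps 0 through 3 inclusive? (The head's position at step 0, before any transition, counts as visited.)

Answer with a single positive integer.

Step 1: in state A at pos 0, read 0 -> (A,0)->write 1,move L,goto B. Now: state=B, head=-1, tape[-2..1]=0010 (head:  ^)
Step 2: in state B at pos -1, read 0 -> (B,0)->write 1,move R,goto C. Now: state=C, head=0, tape[-2..1]=0110 (head:   ^)
Step 3: in state C at pos 0, read 1 -> (C,1)->write 1,move R,goto B. Now: state=B, head=1, tape[-2..2]=01100 (head:    ^)
Head positions at steps 0..3: starting at 0, distinct positions visited = {-1, 0, 1} -> 3 position(s)

Answer: 3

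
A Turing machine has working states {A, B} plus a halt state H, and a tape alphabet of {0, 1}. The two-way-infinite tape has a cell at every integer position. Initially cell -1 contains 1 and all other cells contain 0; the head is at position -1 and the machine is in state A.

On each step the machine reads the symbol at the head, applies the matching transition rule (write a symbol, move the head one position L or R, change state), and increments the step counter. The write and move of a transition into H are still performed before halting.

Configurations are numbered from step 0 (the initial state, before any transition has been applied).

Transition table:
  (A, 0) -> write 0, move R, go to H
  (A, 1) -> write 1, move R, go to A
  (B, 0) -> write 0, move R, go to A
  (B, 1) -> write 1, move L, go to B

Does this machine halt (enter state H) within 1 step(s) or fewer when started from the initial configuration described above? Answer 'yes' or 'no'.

Step 1: in state A at pos -1, read 1 -> (A,1)->write 1,move R,goto A. Now: state=A, head=0, tape[-2..1]=0100 (head:   ^)
After 1 step(s): state = A (not H) -> not halted within 1 -> no

Answer: no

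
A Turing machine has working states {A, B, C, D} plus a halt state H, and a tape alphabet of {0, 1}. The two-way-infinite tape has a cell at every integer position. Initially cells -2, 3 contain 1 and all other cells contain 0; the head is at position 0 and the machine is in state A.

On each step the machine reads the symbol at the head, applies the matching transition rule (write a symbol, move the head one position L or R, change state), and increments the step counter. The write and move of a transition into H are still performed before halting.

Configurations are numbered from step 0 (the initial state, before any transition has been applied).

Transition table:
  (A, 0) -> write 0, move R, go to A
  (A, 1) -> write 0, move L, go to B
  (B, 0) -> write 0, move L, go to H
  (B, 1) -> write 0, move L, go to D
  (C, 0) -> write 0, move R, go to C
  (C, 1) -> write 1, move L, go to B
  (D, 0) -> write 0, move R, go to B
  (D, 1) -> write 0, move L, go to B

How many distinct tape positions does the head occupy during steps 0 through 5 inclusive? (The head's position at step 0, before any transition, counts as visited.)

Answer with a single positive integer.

Answer: 4

Derivation:
Step 1: in state A at pos 0, read 0 -> (A,0)->write 0,move R,goto A. Now: state=A, head=1, tape[-3..4]=01000010 (head:     ^)
Step 2: in state A at pos 1, read 0 -> (A,0)->write 0,move R,goto A. Now: state=A, head=2, tape[-3..4]=01000010 (head:      ^)
Step 3: in state A at pos 2, read 0 -> (A,0)->write 0,move R,goto A. Now: state=A, head=3, tape[-3..4]=01000010 (head:       ^)
Step 4: in state A at pos 3, read 1 -> (A,1)->write 0,move L,goto B. Now: state=B, head=2, tape[-3..4]=01000000 (head:      ^)
Step 5: in state B at pos 2, read 0 -> (B,0)->write 0,move L,goto H. Now: state=H, head=1, tape[-3..4]=01000000 (head:     ^)
Head positions at steps 0..5: starting at 0, distinct positions visited = {0, 1, 2, 3} -> 4 position(s)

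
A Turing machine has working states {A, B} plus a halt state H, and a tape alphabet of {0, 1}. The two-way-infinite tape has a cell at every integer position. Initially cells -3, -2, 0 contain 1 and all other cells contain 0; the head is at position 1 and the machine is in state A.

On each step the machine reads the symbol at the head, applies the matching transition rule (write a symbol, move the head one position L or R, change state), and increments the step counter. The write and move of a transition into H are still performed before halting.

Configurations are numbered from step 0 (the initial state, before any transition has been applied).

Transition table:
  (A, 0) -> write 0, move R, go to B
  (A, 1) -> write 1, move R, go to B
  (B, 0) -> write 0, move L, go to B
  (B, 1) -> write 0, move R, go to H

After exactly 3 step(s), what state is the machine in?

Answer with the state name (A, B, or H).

Step 1: in state A at pos 1, read 0 -> (A,0)->write 0,move R,goto B. Now: state=B, head=2, tape[-4..3]=01101000 (head:       ^)
Step 2: in state B at pos 2, read 0 -> (B,0)->write 0,move L,goto B. Now: state=B, head=1, tape[-4..3]=01101000 (head:      ^)
Step 3: in state B at pos 1, read 0 -> (B,0)->write 0,move L,goto B. Now: state=B, head=0, tape[-4..3]=01101000 (head:     ^)

Answer: B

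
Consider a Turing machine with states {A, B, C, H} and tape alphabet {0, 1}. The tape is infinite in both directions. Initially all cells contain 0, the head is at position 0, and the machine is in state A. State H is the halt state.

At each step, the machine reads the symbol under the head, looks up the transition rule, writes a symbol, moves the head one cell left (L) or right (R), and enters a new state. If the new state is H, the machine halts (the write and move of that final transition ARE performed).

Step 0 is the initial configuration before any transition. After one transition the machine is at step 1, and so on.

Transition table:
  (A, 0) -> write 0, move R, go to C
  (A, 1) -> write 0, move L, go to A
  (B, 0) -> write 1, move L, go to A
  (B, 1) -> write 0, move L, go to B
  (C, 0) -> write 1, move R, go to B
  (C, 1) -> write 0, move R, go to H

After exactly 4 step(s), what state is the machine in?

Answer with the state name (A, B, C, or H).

Step 1: in state A at pos 0, read 0 -> (A,0)->write 0,move R,goto C. Now: state=C, head=1, tape[-1..2]=0000 (head:   ^)
Step 2: in state C at pos 1, read 0 -> (C,0)->write 1,move R,goto B. Now: state=B, head=2, tape[-1..3]=00100 (head:    ^)
Step 3: in state B at pos 2, read 0 -> (B,0)->write 1,move L,goto A. Now: state=A, head=1, tape[-1..3]=00110 (head:   ^)
Step 4: in state A at pos 1, read 1 -> (A,1)->write 0,move L,goto A. Now: state=A, head=0, tape[-1..3]=00010 (head:  ^)

Answer: A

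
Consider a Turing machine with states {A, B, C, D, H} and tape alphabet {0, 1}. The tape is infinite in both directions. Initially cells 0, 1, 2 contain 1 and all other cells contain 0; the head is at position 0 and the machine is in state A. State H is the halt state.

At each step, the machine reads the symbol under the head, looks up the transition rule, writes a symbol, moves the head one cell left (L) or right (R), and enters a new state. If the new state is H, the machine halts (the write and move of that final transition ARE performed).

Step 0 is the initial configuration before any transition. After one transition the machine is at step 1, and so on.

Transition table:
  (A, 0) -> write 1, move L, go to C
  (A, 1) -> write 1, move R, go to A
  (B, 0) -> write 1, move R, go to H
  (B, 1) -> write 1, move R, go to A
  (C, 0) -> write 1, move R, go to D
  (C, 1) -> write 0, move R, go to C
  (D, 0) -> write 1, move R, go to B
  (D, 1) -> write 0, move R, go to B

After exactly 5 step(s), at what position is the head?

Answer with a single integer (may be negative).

Answer: 3

Derivation:
Step 1: in state A at pos 0, read 1 -> (A,1)->write 1,move R,goto A. Now: state=A, head=1, tape[-1..3]=01110 (head:   ^)
Step 2: in state A at pos 1, read 1 -> (A,1)->write 1,move R,goto A. Now: state=A, head=2, tape[-1..3]=01110 (head:    ^)
Step 3: in state A at pos 2, read 1 -> (A,1)->write 1,move R,goto A. Now: state=A, head=3, tape[-1..4]=011100 (head:     ^)
Step 4: in state A at pos 3, read 0 -> (A,0)->write 1,move L,goto C. Now: state=C, head=2, tape[-1..4]=011110 (head:    ^)
Step 5: in state C at pos 2, read 1 -> (C,1)->write 0,move R,goto C. Now: state=C, head=3, tape[-1..4]=011010 (head:     ^)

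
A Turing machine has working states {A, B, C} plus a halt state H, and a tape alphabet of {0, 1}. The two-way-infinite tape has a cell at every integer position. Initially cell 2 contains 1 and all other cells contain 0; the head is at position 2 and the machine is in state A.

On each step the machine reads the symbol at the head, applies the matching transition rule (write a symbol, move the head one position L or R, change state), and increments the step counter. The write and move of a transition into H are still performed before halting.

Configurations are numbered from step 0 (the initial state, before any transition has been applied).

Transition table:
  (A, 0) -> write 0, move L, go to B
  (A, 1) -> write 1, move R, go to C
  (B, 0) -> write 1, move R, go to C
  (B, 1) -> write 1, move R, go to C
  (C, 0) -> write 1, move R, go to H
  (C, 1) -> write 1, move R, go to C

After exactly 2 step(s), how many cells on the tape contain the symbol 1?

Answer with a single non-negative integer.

Step 1: in state A at pos 2, read 1 -> (A,1)->write 1,move R,goto C. Now: state=C, head=3, tape[1..4]=0100 (head:   ^)
Step 2: in state C at pos 3, read 0 -> (C,0)->write 1,move R,goto H. Now: state=H, head=4, tape[1..5]=01100 (head:    ^)
Cells containing 1 after step 2: {2, 3} -> 2 cell(s)

Answer: 2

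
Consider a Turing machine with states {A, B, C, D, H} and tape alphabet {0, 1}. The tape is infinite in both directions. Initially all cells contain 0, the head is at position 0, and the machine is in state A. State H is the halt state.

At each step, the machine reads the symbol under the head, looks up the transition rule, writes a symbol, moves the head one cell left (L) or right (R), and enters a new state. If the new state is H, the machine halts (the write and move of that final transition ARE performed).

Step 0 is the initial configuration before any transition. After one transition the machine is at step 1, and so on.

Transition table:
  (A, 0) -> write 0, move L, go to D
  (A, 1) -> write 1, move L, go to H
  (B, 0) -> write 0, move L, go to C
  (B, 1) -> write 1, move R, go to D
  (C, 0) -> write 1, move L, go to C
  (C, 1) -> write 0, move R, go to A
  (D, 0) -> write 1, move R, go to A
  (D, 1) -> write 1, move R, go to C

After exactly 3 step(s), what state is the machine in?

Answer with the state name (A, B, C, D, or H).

Step 1: in state A at pos 0, read 0 -> (A,0)->write 0,move L,goto D. Now: state=D, head=-1, tape[-2..1]=0000 (head:  ^)
Step 2: in state D at pos -1, read 0 -> (D,0)->write 1,move R,goto A. Now: state=A, head=0, tape[-2..1]=0100 (head:   ^)
Step 3: in state A at pos 0, read 0 -> (A,0)->write 0,move L,goto D. Now: state=D, head=-1, tape[-2..1]=0100 (head:  ^)

Answer: D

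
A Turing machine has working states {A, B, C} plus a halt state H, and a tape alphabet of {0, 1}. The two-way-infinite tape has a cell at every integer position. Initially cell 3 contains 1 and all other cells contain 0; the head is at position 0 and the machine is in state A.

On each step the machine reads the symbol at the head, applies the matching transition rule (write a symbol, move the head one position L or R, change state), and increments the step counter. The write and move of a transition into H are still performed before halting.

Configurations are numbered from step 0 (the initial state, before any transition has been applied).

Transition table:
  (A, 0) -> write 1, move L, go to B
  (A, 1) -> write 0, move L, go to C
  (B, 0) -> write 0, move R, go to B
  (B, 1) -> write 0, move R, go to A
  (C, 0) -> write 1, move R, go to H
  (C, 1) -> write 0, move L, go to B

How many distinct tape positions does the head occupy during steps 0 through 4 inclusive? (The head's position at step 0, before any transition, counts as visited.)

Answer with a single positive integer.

Answer: 3

Derivation:
Step 1: in state A at pos 0, read 0 -> (A,0)->write 1,move L,goto B. Now: state=B, head=-1, tape[-2..4]=0010010 (head:  ^)
Step 2: in state B at pos -1, read 0 -> (B,0)->write 0,move R,goto B. Now: state=B, head=0, tape[-2..4]=0010010 (head:   ^)
Step 3: in state B at pos 0, read 1 -> (B,1)->write 0,move R,goto A. Now: state=A, head=1, tape[-2..4]=0000010 (head:    ^)
Step 4: in state A at pos 1, read 0 -> (A,0)->write 1,move L,goto B. Now: state=B, head=0, tape[-2..4]=0001010 (head:   ^)
Head positions at steps 0..4: starting at 0, distinct positions visited = {-1, 0, 1} -> 3 position(s)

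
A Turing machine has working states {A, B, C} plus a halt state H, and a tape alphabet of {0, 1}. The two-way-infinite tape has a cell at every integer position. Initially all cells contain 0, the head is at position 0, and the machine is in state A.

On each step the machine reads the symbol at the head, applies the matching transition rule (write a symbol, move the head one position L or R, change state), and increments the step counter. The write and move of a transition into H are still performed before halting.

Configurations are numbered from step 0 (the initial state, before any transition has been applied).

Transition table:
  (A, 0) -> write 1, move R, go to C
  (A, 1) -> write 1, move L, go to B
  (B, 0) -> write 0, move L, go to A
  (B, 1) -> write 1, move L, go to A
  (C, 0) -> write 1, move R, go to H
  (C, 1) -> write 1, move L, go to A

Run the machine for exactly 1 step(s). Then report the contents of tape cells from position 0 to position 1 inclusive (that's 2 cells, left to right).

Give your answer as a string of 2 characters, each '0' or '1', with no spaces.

Step 1: in state A at pos 0, read 0 -> (A,0)->write 1,move R,goto C. Now: state=C, head=1, tape[-1..2]=0100 (head:   ^)

Answer: 10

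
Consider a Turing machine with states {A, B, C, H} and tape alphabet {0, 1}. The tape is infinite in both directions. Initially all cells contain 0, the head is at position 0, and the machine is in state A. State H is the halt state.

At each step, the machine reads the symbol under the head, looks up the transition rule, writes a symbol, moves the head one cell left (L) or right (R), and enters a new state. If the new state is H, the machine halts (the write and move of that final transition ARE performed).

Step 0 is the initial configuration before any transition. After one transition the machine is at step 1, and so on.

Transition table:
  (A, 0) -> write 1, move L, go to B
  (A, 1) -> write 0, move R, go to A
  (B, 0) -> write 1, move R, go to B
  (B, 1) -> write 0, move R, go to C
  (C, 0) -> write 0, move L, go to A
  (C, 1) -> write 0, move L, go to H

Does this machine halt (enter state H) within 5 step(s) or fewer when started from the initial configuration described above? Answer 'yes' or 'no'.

Step 1: in state A at pos 0, read 0 -> (A,0)->write 1,move L,goto B. Now: state=B, head=-1, tape[-2..1]=0010 (head:  ^)
Step 2: in state B at pos -1, read 0 -> (B,0)->write 1,move R,goto B. Now: state=B, head=0, tape[-2..1]=0110 (head:   ^)
Step 3: in state B at pos 0, read 1 -> (B,1)->write 0,move R,goto C. Now: state=C, head=1, tape[-2..2]=01000 (head:    ^)
Step 4: in state C at pos 1, read 0 -> (C,0)->write 0,move L,goto A. Now: state=A, head=0, tape[-2..2]=01000 (head:   ^)
Step 5: in state A at pos 0, read 0 -> (A,0)->write 1,move L,goto B. Now: state=B, head=-1, tape[-2..2]=01100 (head:  ^)
After 5 step(s): state = B (not H) -> not halted within 5 -> no

Answer: no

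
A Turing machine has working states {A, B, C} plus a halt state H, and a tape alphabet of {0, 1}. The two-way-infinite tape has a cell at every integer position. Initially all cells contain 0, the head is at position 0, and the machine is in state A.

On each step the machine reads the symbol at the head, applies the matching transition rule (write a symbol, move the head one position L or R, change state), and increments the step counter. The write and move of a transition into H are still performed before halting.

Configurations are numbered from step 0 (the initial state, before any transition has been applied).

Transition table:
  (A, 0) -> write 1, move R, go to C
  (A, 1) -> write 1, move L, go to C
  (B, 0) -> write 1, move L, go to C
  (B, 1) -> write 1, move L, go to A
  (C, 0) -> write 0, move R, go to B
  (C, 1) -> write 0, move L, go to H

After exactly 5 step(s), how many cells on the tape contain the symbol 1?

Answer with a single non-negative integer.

Answer: 2

Derivation:
Step 1: in state A at pos 0, read 0 -> (A,0)->write 1,move R,goto C. Now: state=C, head=1, tape[-1..2]=0100 (head:   ^)
Step 2: in state C at pos 1, read 0 -> (C,0)->write 0,move R,goto B. Now: state=B, head=2, tape[-1..3]=01000 (head:    ^)
Step 3: in state B at pos 2, read 0 -> (B,0)->write 1,move L,goto C. Now: state=C, head=1, tape[-1..3]=01010 (head:   ^)
Step 4: in state C at pos 1, read 0 -> (C,0)->write 0,move R,goto B. Now: state=B, head=2, tape[-1..3]=01010 (head:    ^)
Step 5: in state B at pos 2, read 1 -> (B,1)->write 1,move L,goto A. Now: state=A, head=1, tape[-1..3]=01010 (head:   ^)
Cells containing 1 after step 5: {0, 2} -> 2 cell(s)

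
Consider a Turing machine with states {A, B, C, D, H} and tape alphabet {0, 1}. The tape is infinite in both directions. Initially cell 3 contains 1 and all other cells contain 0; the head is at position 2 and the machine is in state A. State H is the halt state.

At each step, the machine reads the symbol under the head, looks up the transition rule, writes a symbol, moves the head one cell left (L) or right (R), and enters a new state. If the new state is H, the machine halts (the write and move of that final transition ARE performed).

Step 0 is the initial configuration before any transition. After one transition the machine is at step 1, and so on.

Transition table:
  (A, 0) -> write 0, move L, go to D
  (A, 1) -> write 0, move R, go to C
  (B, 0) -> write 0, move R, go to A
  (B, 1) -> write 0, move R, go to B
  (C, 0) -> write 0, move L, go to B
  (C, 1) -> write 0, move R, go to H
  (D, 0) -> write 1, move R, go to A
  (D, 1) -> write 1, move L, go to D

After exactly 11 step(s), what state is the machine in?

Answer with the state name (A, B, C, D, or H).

Step 1: in state A at pos 2, read 0 -> (A,0)->write 0,move L,goto D. Now: state=D, head=1, tape[0..4]=00010 (head:  ^)
Step 2: in state D at pos 1, read 0 -> (D,0)->write 1,move R,goto A. Now: state=A, head=2, tape[0..4]=01010 (head:   ^)
Step 3: in state A at pos 2, read 0 -> (A,0)->write 0,move L,goto D. Now: state=D, head=1, tape[0..4]=01010 (head:  ^)
Step 4: in state D at pos 1, read 1 -> (D,1)->write 1,move L,goto D. Now: state=D, head=0, tape[-1..4]=001010 (head:  ^)
Step 5: in state D at pos 0, read 0 -> (D,0)->write 1,move R,goto A. Now: state=A, head=1, tape[-1..4]=011010 (head:   ^)
Step 6: in state A at pos 1, read 1 -> (A,1)->write 0,move R,goto C. Now: state=C, head=2, tape[-1..4]=010010 (head:    ^)
Step 7: in state C at pos 2, read 0 -> (C,0)->write 0,move L,goto B. Now: state=B, head=1, tape[-1..4]=010010 (head:   ^)
Step 8: in state B at pos 1, read 0 -> (B,0)->write 0,move R,goto A. Now: state=A, head=2, tape[-1..4]=010010 (head:    ^)
Step 9: in state A at pos 2, read 0 -> (A,0)->write 0,move L,goto D. Now: state=D, head=1, tape[-1..4]=010010 (head:   ^)
Step 10: in state D at pos 1, read 0 -> (D,0)->write 1,move R,goto A. Now: state=A, head=2, tape[-1..4]=011010 (head:    ^)
Step 11: in state A at pos 2, read 0 -> (A,0)->write 0,move L,goto D. Now: state=D, head=1, tape[-1..4]=011010 (head:   ^)

Answer: D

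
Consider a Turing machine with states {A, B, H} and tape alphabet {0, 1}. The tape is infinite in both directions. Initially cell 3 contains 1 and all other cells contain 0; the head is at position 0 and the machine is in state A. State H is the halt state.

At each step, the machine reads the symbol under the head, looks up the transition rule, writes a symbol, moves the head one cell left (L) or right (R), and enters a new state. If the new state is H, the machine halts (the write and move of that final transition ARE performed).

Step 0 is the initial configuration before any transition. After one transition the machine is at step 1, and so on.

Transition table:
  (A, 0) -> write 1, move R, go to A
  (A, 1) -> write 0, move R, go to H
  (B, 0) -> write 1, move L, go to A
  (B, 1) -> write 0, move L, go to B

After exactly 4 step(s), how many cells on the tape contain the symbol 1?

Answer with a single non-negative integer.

Step 1: in state A at pos 0, read 0 -> (A,0)->write 1,move R,goto A. Now: state=A, head=1, tape[-1..4]=010010 (head:   ^)
Step 2: in state A at pos 1, read 0 -> (A,0)->write 1,move R,goto A. Now: state=A, head=2, tape[-1..4]=011010 (head:    ^)
Step 3: in state A at pos 2, read 0 -> (A,0)->write 1,move R,goto A. Now: state=A, head=3, tape[-1..4]=011110 (head:     ^)
Step 4: in state A at pos 3, read 1 -> (A,1)->write 0,move R,goto H. Now: state=H, head=4, tape[-1..5]=0111000 (head:      ^)
Cells containing 1 after step 4: {0, 1, 2} -> 3 cell(s)

Answer: 3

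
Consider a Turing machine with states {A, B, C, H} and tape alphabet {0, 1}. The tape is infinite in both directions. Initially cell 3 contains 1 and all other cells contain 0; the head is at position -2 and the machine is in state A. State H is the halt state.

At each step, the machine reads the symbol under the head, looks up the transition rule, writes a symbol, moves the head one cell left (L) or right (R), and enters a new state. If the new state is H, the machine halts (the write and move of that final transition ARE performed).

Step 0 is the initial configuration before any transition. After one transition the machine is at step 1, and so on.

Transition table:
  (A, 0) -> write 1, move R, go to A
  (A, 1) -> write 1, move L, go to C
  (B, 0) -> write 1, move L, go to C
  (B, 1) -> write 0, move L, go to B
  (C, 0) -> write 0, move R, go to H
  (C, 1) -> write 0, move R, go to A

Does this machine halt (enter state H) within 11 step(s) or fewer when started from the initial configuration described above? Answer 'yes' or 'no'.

Answer: yes

Derivation:
Step 1: in state A at pos -2, read 0 -> (A,0)->write 1,move R,goto A. Now: state=A, head=-1, tape[-3..4]=01000010 (head:   ^)
Step 2: in state A at pos -1, read 0 -> (A,0)->write 1,move R,goto A. Now: state=A, head=0, tape[-3..4]=01100010 (head:    ^)
Step 3: in state A at pos 0, read 0 -> (A,0)->write 1,move R,goto A. Now: state=A, head=1, tape[-3..4]=01110010 (head:     ^)
Step 4: in state A at pos 1, read 0 -> (A,0)->write 1,move R,goto A. Now: state=A, head=2, tape[-3..4]=01111010 (head:      ^)
Step 5: in state A at pos 2, read 0 -> (A,0)->write 1,move R,goto A. Now: state=A, head=3, tape[-3..4]=01111110 (head:       ^)
Step 6: in state A at pos 3, read 1 -> (A,1)->write 1,move L,goto C. Now: state=C, head=2, tape[-3..4]=01111110 (head:      ^)
Step 7: in state C at pos 2, read 1 -> (C,1)->write 0,move R,goto A. Now: state=A, head=3, tape[-3..4]=01111010 (head:       ^)
Step 8: in state A at pos 3, read 1 -> (A,1)->write 1,move L,goto C. Now: state=C, head=2, tape[-3..4]=01111010 (head:      ^)
Step 9: in state C at pos 2, read 0 -> (C,0)->write 0,move R,goto H. Now: state=H, head=3, tape[-3..4]=01111010 (head:       ^)
State H reached at step 9; 9 <= 11 -> yes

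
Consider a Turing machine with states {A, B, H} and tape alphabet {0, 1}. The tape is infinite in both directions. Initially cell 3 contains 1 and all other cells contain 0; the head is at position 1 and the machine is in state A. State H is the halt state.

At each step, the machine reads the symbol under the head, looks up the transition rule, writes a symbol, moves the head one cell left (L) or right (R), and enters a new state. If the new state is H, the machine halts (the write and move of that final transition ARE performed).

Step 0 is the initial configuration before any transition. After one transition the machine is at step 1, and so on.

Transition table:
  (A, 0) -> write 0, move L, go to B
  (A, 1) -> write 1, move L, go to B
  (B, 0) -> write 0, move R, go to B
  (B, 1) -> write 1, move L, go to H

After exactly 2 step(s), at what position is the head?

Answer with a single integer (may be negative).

Step 1: in state A at pos 1, read 0 -> (A,0)->write 0,move L,goto B. Now: state=B, head=0, tape[-1..4]=000010 (head:  ^)
Step 2: in state B at pos 0, read 0 -> (B,0)->write 0,move R,goto B. Now: state=B, head=1, tape[-1..4]=000010 (head:   ^)

Answer: 1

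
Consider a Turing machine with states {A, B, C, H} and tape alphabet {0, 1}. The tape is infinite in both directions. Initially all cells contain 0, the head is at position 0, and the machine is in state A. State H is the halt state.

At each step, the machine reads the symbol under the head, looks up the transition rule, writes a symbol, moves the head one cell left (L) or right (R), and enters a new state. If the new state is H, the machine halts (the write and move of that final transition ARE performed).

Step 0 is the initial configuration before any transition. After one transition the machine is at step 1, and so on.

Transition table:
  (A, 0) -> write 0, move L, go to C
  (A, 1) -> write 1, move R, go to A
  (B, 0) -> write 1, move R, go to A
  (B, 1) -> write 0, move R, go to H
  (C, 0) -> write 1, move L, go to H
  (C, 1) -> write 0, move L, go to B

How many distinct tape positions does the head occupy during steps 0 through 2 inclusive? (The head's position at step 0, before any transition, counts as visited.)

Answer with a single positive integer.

Answer: 3

Derivation:
Step 1: in state A at pos 0, read 0 -> (A,0)->write 0,move L,goto C. Now: state=C, head=-1, tape[-2..1]=0000 (head:  ^)
Step 2: in state C at pos -1, read 0 -> (C,0)->write 1,move L,goto H. Now: state=H, head=-2, tape[-3..1]=00100 (head:  ^)
Head positions at steps 0..2: starting at 0, distinct positions visited = {-2, -1, 0} -> 3 position(s)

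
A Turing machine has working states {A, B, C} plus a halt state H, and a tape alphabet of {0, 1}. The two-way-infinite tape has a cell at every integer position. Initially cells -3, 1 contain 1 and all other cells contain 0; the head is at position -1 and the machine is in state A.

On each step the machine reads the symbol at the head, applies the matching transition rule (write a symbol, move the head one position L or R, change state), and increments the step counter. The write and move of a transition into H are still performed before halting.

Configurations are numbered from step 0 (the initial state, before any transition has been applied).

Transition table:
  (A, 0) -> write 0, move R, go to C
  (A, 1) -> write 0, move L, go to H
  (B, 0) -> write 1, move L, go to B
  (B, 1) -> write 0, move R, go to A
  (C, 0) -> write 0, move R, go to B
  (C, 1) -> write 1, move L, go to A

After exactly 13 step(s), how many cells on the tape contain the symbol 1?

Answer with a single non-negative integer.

Step 1: in state A at pos -1, read 0 -> (A,0)->write 0,move R,goto C. Now: state=C, head=0, tape[-4..2]=0100010 (head:     ^)
Step 2: in state C at pos 0, read 0 -> (C,0)->write 0,move R,goto B. Now: state=B, head=1, tape[-4..2]=0100010 (head:      ^)
Step 3: in state B at pos 1, read 1 -> (B,1)->write 0,move R,goto A. Now: state=A, head=2, tape[-4..3]=01000000 (head:       ^)
Step 4: in state A at pos 2, read 0 -> (A,0)->write 0,move R,goto C. Now: state=C, head=3, tape[-4..4]=010000000 (head:        ^)
Step 5: in state C at pos 3, read 0 -> (C,0)->write 0,move R,goto B. Now: state=B, head=4, tape[-4..5]=0100000000 (head:         ^)
Step 6: in state B at pos 4, read 0 -> (B,0)->write 1,move L,goto B. Now: state=B, head=3, tape[-4..5]=0100000010 (head:        ^)
Step 7: in state B at pos 3, read 0 -> (B,0)->write 1,move L,goto B. Now: state=B, head=2, tape[-4..5]=0100000110 (head:       ^)
Step 8: in state B at pos 2, read 0 -> (B,0)->write 1,move L,goto B. Now: state=B, head=1, tape[-4..5]=0100001110 (head:      ^)
Step 9: in state B at pos 1, read 0 -> (B,0)->write 1,move L,goto B. Now: state=B, head=0, tape[-4..5]=0100011110 (head:     ^)
Step 10: in state B at pos 0, read 0 -> (B,0)->write 1,move L,goto B. Now: state=B, head=-1, tape[-4..5]=0100111110 (head:    ^)
Step 11: in state B at pos -1, read 0 -> (B,0)->write 1,move L,goto B. Now: state=B, head=-2, tape[-4..5]=0101111110 (head:   ^)
Step 12: in state B at pos -2, read 0 -> (B,0)->write 1,move L,goto B. Now: state=B, head=-3, tape[-4..5]=0111111110 (head:  ^)
Step 13: in state B at pos -3, read 1 -> (B,1)->write 0,move R,goto A. Now: state=A, head=-2, tape[-4..5]=0011111110 (head:   ^)
Cells containing 1 after step 13: {-2, -1, 0, 1, 2, 3, 4} -> 7 cell(s)

Answer: 7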